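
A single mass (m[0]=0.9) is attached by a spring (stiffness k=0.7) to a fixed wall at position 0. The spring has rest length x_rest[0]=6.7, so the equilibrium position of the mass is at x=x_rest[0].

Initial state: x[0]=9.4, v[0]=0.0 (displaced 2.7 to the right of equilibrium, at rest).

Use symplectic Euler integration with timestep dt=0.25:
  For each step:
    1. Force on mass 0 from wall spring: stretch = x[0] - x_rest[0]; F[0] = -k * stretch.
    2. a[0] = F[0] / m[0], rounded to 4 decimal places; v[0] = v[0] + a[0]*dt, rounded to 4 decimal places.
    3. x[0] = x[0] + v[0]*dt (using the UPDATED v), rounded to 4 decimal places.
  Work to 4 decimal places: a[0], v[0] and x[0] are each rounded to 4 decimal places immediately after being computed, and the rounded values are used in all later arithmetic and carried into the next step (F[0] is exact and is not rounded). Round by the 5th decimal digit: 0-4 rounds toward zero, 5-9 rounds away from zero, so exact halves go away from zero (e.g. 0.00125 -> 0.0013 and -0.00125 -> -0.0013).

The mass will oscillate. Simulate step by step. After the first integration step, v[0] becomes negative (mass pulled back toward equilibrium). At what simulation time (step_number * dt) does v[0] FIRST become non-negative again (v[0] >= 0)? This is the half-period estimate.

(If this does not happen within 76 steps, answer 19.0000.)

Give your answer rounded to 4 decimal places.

Answer: 3.7500

Derivation:
Step 0: x=[9.4000] v=[0.0000]
Step 1: x=[9.2688] v=[-0.5250]
Step 2: x=[9.0127] v=[-1.0245]
Step 3: x=[8.6442] v=[-1.4742]
Step 4: x=[8.1811] v=[-1.8523]
Step 5: x=[7.6460] v=[-2.1403]
Step 6: x=[7.0649] v=[-2.3243]
Step 7: x=[6.4661] v=[-2.3953]
Step 8: x=[5.8787] v=[-2.3498]
Step 9: x=[5.3312] v=[-2.1901]
Step 10: x=[4.8502] v=[-1.9240]
Step 11: x=[4.4591] v=[-1.5643]
Step 12: x=[4.1770] v=[-1.1286]
Step 13: x=[4.0175] v=[-0.6380]
Step 14: x=[3.9884] v=[-0.1164]
Step 15: x=[4.0911] v=[0.4109]
First v>=0 after going negative at step 15, time=3.7500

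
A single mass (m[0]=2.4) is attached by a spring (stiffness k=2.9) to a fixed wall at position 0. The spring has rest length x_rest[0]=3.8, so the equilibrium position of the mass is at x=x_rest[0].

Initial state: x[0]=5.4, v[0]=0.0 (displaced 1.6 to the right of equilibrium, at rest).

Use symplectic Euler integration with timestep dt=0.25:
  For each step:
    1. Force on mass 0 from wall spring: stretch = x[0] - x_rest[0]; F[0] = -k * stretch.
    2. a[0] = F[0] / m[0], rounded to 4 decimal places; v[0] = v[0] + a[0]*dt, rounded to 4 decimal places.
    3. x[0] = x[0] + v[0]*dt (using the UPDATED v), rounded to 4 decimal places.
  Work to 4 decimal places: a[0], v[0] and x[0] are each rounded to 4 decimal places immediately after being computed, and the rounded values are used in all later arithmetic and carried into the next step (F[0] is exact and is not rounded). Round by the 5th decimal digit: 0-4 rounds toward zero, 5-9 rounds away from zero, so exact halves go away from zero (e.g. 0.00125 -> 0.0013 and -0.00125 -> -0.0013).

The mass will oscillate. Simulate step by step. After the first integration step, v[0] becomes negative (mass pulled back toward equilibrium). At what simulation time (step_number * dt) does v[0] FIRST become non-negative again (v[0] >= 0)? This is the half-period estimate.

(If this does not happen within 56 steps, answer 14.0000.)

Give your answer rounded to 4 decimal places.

Step 0: x=[5.4000] v=[0.0000]
Step 1: x=[5.2792] v=[-0.4833]
Step 2: x=[5.0467] v=[-0.9302]
Step 3: x=[4.7200] v=[-1.3068]
Step 4: x=[4.3238] v=[-1.5847]
Step 5: x=[3.8881] v=[-1.7429]
Step 6: x=[3.4457] v=[-1.7695]
Step 7: x=[3.0301] v=[-1.6625]
Step 8: x=[2.6726] v=[-1.4299]
Step 9: x=[2.4003] v=[-1.0893]
Step 10: x=[2.2337] v=[-0.6665]
Step 11: x=[2.1854] v=[-0.1934]
Step 12: x=[2.2590] v=[0.2944]
First v>=0 after going negative at step 12, time=3.0000

Answer: 3.0000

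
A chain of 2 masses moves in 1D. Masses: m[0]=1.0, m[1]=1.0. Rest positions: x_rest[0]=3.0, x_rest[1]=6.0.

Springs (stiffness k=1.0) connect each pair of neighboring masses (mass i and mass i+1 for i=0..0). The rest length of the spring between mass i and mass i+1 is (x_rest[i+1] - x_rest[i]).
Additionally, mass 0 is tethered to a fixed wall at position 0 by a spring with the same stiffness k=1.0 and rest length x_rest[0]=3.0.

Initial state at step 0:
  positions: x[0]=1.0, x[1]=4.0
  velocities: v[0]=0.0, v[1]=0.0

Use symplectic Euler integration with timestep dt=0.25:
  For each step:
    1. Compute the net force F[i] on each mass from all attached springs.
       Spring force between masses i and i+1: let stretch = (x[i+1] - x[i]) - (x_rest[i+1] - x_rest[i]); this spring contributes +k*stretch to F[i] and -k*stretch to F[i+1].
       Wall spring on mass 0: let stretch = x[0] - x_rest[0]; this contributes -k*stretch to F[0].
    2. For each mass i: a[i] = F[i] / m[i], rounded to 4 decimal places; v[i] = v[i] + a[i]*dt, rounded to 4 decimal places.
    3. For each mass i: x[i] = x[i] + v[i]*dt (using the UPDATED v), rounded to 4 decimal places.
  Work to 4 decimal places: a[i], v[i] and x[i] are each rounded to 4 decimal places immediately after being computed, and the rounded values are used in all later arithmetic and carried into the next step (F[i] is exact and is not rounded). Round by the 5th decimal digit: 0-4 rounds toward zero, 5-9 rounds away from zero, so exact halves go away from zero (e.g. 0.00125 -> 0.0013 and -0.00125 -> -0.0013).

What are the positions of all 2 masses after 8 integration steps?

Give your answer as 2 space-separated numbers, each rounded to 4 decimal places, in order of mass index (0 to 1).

Answer: 3.1680 5.0739

Derivation:
Step 0: x=[1.0000 4.0000] v=[0.0000 0.0000]
Step 1: x=[1.1250 4.0000] v=[0.5000 0.0000]
Step 2: x=[1.3594 4.0078] v=[0.9375 0.0313]
Step 3: x=[1.6744 4.0376] v=[1.2598 0.1192]
Step 4: x=[2.0324 4.1072] v=[1.4320 0.2784]
Step 5: x=[2.3931 4.2346] v=[1.4426 0.5097]
Step 6: x=[2.7193 4.4344] v=[1.3047 0.7993]
Step 7: x=[2.9827 4.7145] v=[1.0537 1.1205]
Step 8: x=[3.1680 5.0739] v=[0.7410 1.4376]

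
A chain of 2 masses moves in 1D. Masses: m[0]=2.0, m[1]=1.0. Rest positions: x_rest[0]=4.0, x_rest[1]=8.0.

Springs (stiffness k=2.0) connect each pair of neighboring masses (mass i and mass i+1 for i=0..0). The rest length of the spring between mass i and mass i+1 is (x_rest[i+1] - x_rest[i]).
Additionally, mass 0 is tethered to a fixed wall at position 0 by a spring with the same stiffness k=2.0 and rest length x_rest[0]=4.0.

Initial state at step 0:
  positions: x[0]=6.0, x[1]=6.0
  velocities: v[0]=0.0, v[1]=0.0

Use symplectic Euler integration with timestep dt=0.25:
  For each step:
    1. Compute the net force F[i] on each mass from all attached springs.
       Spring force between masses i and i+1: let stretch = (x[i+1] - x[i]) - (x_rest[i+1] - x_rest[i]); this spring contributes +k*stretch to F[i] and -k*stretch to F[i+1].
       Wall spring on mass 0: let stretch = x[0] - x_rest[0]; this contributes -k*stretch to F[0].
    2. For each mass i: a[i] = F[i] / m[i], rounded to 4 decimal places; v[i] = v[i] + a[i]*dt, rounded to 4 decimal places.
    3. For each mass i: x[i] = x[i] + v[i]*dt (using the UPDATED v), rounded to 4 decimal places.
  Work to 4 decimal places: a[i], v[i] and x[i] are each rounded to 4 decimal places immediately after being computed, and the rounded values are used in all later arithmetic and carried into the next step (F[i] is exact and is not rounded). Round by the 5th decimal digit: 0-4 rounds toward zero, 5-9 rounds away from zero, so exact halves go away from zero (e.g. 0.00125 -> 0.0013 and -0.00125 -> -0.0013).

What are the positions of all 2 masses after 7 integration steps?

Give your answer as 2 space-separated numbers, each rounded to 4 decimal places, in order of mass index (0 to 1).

Step 0: x=[6.0000 6.0000] v=[0.0000 0.0000]
Step 1: x=[5.6250 6.5000] v=[-1.5000 2.0000]
Step 2: x=[4.9531 7.3906] v=[-2.6875 3.5625]
Step 3: x=[4.1240 8.4766] v=[-3.3164 4.3438]
Step 4: x=[3.3092 9.5185] v=[-3.2593 4.1675]
Step 5: x=[2.6756 10.2842] v=[-2.5343 3.0629]
Step 6: x=[2.3503 10.5989] v=[-1.3011 1.2586]
Step 7: x=[2.3937 10.3825] v=[0.1735 -0.8657]

Answer: 2.3937 10.3825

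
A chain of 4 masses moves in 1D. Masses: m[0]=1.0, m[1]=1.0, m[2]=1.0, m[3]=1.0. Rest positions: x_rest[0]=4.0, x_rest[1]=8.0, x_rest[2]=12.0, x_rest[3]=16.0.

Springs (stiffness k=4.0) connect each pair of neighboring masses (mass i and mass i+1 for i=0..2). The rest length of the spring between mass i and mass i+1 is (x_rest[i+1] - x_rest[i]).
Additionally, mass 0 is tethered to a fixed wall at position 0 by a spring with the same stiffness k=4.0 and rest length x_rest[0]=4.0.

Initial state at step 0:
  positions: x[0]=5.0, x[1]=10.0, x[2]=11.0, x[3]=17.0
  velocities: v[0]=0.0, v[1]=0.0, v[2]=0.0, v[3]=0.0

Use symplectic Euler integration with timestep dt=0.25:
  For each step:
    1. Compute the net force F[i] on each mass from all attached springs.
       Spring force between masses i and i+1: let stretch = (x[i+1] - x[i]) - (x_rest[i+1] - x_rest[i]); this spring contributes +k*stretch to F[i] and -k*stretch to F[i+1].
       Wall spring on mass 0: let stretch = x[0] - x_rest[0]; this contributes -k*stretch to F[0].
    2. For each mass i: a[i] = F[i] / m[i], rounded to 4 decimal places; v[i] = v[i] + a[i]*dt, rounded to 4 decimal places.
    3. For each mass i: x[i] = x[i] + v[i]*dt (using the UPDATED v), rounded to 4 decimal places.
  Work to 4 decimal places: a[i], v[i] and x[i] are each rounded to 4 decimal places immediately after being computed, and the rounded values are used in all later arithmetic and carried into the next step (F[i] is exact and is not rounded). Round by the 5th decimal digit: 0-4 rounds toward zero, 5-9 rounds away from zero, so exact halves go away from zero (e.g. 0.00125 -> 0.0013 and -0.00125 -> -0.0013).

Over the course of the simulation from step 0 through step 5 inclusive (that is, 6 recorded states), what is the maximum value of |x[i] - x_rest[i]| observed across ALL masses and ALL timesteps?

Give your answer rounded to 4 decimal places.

Step 0: x=[5.0000 10.0000 11.0000 17.0000] v=[0.0000 0.0000 0.0000 0.0000]
Step 1: x=[5.0000 9.0000 12.2500 16.5000] v=[0.0000 -4.0000 5.0000 -2.0000]
Step 2: x=[4.7500 7.8125 13.7500 15.9375] v=[-1.0000 -4.7500 6.0000 -2.2500]
Step 3: x=[4.0781 7.3438 14.3125 15.8281] v=[-2.6875 -1.8750 2.2500 -0.4375]
Step 4: x=[3.2031 7.8008 13.5117 16.3398] v=[-3.4999 1.8280 -3.2031 2.0469]
Step 5: x=[2.6768 8.5361 11.9902 17.1445] v=[-2.1053 2.9412 -6.0859 3.2188]
Max displacement = 2.3125

Answer: 2.3125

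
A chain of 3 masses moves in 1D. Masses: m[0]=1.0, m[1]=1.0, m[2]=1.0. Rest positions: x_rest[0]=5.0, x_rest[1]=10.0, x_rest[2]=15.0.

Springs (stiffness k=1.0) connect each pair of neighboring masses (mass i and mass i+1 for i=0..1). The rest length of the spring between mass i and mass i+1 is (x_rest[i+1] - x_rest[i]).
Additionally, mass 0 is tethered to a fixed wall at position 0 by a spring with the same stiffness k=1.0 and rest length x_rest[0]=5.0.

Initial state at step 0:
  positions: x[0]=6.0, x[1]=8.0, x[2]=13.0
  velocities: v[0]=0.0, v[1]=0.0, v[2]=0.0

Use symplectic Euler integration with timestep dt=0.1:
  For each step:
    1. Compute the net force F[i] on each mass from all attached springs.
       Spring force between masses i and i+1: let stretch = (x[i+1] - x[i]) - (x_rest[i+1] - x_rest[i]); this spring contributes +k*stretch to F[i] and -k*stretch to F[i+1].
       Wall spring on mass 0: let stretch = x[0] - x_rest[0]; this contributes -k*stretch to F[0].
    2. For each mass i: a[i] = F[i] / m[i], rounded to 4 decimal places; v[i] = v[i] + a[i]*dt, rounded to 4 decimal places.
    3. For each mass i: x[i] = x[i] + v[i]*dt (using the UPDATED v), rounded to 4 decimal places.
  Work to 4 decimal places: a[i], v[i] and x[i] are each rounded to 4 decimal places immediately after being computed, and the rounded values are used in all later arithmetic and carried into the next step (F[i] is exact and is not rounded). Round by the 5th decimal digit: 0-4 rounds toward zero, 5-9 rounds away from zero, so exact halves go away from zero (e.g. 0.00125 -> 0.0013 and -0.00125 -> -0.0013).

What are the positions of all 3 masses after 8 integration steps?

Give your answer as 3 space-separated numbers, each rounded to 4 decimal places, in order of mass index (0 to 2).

Step 0: x=[6.0000 8.0000 13.0000] v=[0.0000 0.0000 0.0000]
Step 1: x=[5.9600 8.0300 13.0000] v=[-0.4000 0.3000 0.0000]
Step 2: x=[5.8811 8.0890 13.0003] v=[-0.7890 0.5900 0.0030]
Step 3: x=[5.7655 8.1750 13.0015] v=[-1.1563 0.8603 0.0119]
Step 4: x=[5.6163 8.2852 13.0044] v=[-1.4919 1.1020 0.0293]
Step 5: x=[5.4376 8.4159 13.0101] v=[-1.7866 1.3070 0.0574]
Step 6: x=[5.2344 8.5628 13.0199] v=[-2.0325 1.4686 0.0980]
Step 7: x=[5.0121 8.7210 13.0351] v=[-2.2231 1.5815 0.1523]
Step 8: x=[4.7768 8.8852 13.0572] v=[-2.3534 1.6420 0.2209]

Answer: 4.7768 8.8852 13.0572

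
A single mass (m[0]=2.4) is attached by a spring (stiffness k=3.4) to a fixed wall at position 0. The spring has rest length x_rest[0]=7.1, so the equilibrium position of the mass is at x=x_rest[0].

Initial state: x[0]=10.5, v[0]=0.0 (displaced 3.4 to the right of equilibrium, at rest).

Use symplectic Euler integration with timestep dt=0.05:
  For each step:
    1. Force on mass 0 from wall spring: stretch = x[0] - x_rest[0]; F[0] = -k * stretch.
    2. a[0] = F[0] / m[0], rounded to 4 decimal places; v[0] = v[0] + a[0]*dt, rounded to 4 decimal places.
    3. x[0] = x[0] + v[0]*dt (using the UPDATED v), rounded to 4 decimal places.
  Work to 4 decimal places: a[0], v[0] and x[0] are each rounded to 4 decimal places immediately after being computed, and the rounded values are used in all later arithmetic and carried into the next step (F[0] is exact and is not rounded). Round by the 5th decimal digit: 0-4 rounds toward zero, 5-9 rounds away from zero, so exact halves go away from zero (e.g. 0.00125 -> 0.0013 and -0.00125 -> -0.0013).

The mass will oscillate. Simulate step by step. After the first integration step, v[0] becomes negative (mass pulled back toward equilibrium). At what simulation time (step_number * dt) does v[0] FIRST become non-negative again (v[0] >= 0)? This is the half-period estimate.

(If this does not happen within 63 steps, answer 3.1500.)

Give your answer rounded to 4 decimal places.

Answer: 2.6500

Derivation:
Step 0: x=[10.5000] v=[0.0000]
Step 1: x=[10.4880] v=[-0.2408]
Step 2: x=[10.4640] v=[-0.4808]
Step 3: x=[10.4280] v=[-0.7191]
Step 4: x=[10.3803] v=[-0.9548]
Step 5: x=[10.3209] v=[-1.1872]
Step 6: x=[10.2501] v=[-1.4153]
Step 7: x=[10.1682] v=[-1.6384]
Step 8: x=[10.0754] v=[-1.8557]
Step 9: x=[9.9721] v=[-2.0665]
Step 10: x=[9.8586] v=[-2.2699]
Step 11: x=[9.7353] v=[-2.4653]
Step 12: x=[9.6027] v=[-2.6520]
Step 13: x=[9.4612] v=[-2.8293]
Step 14: x=[9.3114] v=[-2.9966]
Step 15: x=[9.1537] v=[-3.1532]
Step 16: x=[8.9888] v=[-3.2987]
Step 17: x=[8.8172] v=[-3.4325]
Step 18: x=[8.6395] v=[-3.5541]
Step 19: x=[8.4563] v=[-3.6632]
Step 20: x=[8.2683] v=[-3.7593]
Step 21: x=[8.0762] v=[-3.8421]
Step 22: x=[7.8806] v=[-3.9113]
Step 23: x=[7.6823] v=[-3.9666]
Step 24: x=[7.4819] v=[-4.0078]
Step 25: x=[7.2802] v=[-4.0349]
Step 26: x=[7.0778] v=[-4.0477]
Step 27: x=[6.8755] v=[-4.0461]
Step 28: x=[6.6740] v=[-4.0302]
Step 29: x=[6.4740] v=[-4.0000]
Step 30: x=[6.2762] v=[-3.9557]
Step 31: x=[6.0813] v=[-3.8973]
Step 32: x=[5.8900] v=[-3.8251]
Step 33: x=[5.7030] v=[-3.7394]
Step 34: x=[5.5210] v=[-3.6404]
Step 35: x=[5.3446] v=[-3.5286]
Step 36: x=[5.1744] v=[-3.4043]
Step 37: x=[5.0110] v=[-3.2679]
Step 38: x=[4.8550] v=[-3.1199]
Step 39: x=[4.7070] v=[-2.9609]
Step 40: x=[4.5674] v=[-2.7914]
Step 41: x=[4.4368] v=[-2.6120]
Step 42: x=[4.3156] v=[-2.4234]
Step 43: x=[4.2043] v=[-2.2262]
Step 44: x=[4.1032] v=[-2.0211]
Step 45: x=[4.0128] v=[-1.8088]
Step 46: x=[3.9333] v=[-1.5901]
Step 47: x=[3.8650] v=[-1.3658]
Step 48: x=[3.8082] v=[-1.1367]
Step 49: x=[3.7630] v=[-0.9035]
Step 50: x=[3.7296] v=[-0.6671]
Step 51: x=[3.7082] v=[-0.4284]
Step 52: x=[3.6988] v=[-0.1881]
Step 53: x=[3.7014] v=[0.0528]
First v>=0 after going negative at step 53, time=2.6500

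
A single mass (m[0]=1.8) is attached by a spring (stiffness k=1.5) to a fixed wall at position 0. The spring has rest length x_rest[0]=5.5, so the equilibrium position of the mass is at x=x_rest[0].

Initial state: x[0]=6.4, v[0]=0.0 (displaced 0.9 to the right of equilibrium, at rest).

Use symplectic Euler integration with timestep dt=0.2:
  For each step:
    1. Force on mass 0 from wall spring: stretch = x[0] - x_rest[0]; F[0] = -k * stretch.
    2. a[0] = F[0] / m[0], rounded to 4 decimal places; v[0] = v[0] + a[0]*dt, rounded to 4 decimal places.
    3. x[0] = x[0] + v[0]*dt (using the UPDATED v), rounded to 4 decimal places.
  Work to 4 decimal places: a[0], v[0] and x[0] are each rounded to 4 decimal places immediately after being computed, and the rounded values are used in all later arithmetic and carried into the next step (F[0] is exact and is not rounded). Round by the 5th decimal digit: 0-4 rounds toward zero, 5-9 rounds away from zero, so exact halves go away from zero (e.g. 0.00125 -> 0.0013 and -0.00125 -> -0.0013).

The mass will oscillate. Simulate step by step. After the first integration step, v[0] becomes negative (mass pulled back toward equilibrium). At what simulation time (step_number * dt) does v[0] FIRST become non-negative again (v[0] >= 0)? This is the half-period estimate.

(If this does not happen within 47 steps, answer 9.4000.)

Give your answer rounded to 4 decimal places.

Step 0: x=[6.4000] v=[0.0000]
Step 1: x=[6.3700] v=[-0.1500]
Step 2: x=[6.3110] v=[-0.2950]
Step 3: x=[6.2250] v=[-0.4302]
Step 4: x=[6.1148] v=[-0.5510]
Step 5: x=[5.9841] v=[-0.6535]
Step 6: x=[5.8373] v=[-0.7342]
Step 7: x=[5.6792] v=[-0.7904]
Step 8: x=[5.5151] v=[-0.8203]
Step 9: x=[5.3505] v=[-0.8228]
Step 10: x=[5.1909] v=[-0.7979]
Step 11: x=[5.0416] v=[-0.7464]
Step 12: x=[4.9076] v=[-0.6700]
Step 13: x=[4.7933] v=[-0.5713]
Step 14: x=[4.7026] v=[-0.4535]
Step 15: x=[4.6385] v=[-0.3206]
Step 16: x=[4.6031] v=[-0.1770]
Step 17: x=[4.5976] v=[-0.0275]
Step 18: x=[4.6222] v=[0.1229]
First v>=0 after going negative at step 18, time=3.6000

Answer: 3.6000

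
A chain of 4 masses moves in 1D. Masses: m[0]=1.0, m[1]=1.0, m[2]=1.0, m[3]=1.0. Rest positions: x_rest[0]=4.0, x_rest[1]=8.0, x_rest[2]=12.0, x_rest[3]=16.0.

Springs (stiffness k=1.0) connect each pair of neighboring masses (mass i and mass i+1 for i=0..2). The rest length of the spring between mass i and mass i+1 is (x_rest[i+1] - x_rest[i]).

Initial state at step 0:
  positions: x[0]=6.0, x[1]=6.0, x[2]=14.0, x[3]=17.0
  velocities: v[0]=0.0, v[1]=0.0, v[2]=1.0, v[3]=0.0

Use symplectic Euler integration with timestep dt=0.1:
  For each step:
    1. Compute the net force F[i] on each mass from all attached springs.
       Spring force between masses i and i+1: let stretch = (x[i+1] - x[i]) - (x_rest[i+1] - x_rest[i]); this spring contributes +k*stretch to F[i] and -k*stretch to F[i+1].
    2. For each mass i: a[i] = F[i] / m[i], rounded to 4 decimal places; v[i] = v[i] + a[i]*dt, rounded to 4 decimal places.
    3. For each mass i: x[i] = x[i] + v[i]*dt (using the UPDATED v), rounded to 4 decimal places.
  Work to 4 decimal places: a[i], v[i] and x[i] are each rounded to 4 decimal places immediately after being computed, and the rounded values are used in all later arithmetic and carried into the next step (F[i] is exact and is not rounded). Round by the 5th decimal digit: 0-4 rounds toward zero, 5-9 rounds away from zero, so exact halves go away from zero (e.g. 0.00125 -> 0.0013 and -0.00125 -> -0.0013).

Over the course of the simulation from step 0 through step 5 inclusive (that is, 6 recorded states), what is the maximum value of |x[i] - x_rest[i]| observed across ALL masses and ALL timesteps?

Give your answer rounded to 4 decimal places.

Answer: 2.0500

Derivation:
Step 0: x=[6.0000 6.0000 14.0000 17.0000] v=[0.0000 0.0000 1.0000 0.0000]
Step 1: x=[5.9600 6.0800 14.0500 17.0100] v=[-0.4000 0.8000 0.5000 0.1000]
Step 2: x=[5.8812 6.2385 14.0499 17.0304] v=[-0.7880 1.5850 -0.0010 0.2040]
Step 3: x=[5.7660 6.4715 14.0015 17.0610] v=[-1.1523 2.3304 -0.4841 0.3060]
Step 4: x=[5.6178 6.7728 13.9084 17.1010] v=[-1.4818 3.0129 -0.9312 0.4001]
Step 5: x=[5.4412 7.1339 13.7759 17.1491] v=[-1.7663 3.6110 -1.3255 0.4808]
Max displacement = 2.0500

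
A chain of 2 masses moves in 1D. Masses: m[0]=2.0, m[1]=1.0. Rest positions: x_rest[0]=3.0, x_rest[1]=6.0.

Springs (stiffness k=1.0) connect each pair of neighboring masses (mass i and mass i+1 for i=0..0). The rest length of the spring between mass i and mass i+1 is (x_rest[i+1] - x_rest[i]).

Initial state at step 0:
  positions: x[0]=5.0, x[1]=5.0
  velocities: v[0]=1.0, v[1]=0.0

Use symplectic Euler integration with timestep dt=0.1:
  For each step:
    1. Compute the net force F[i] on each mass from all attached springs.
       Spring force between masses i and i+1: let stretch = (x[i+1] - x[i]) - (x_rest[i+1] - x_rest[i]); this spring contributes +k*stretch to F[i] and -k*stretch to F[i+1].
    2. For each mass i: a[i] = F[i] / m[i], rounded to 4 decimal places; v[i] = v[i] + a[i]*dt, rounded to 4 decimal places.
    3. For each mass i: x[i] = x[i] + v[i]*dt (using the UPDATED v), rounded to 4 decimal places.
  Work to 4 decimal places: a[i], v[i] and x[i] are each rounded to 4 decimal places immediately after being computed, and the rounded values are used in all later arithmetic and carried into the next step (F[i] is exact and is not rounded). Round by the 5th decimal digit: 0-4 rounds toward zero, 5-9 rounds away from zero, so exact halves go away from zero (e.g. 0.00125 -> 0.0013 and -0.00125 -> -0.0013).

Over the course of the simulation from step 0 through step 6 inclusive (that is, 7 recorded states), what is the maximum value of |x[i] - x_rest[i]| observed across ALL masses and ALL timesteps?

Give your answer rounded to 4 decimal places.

Step 0: x=[5.0000 5.0000] v=[1.0000 0.0000]
Step 1: x=[5.0850 5.0300] v=[0.8500 0.3000]
Step 2: x=[5.1547 5.0906] v=[0.6973 0.6055]
Step 3: x=[5.2091 5.1818] v=[0.5441 0.9119]
Step 4: x=[5.2484 5.3033] v=[0.3927 1.2146]
Step 5: x=[5.2729 5.4542] v=[0.2454 1.5091]
Step 6: x=[5.2834 5.6333] v=[0.1045 1.7910]
Max displacement = 2.2834

Answer: 2.2834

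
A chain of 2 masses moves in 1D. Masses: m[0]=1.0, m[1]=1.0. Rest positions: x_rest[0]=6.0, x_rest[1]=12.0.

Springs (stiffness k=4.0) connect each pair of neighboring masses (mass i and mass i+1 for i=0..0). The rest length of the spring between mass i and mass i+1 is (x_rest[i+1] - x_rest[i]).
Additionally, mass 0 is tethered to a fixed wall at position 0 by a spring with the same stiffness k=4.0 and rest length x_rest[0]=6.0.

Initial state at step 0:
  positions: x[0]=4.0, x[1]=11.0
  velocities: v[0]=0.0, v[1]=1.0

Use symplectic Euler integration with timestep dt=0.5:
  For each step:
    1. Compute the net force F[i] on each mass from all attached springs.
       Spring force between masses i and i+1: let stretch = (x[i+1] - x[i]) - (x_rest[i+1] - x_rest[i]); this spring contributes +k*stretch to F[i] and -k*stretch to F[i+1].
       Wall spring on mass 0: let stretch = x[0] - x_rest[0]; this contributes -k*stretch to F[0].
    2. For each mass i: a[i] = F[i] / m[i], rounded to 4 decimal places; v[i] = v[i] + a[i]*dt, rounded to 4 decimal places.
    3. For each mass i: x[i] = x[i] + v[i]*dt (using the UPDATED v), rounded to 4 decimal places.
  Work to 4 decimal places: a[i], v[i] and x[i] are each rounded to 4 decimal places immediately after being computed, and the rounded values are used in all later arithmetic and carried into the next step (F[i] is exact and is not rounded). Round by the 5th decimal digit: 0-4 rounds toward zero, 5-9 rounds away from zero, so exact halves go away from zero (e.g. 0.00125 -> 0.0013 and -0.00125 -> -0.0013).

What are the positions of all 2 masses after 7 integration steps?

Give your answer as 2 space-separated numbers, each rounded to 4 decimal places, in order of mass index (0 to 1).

Step 0: x=[4.0000 11.0000] v=[0.0000 1.0000]
Step 1: x=[7.0000 10.5000] v=[6.0000 -1.0000]
Step 2: x=[6.5000 12.5000] v=[-1.0000 4.0000]
Step 3: x=[5.5000 14.5000] v=[-2.0000 4.0000]
Step 4: x=[8.0000 13.5000] v=[5.0000 -2.0000]
Step 5: x=[8.0000 13.0000] v=[0.0000 -1.0000]
Step 6: x=[5.0000 13.5000] v=[-6.0000 1.0000]
Step 7: x=[5.5000 11.5000] v=[1.0000 -4.0000]

Answer: 5.5000 11.5000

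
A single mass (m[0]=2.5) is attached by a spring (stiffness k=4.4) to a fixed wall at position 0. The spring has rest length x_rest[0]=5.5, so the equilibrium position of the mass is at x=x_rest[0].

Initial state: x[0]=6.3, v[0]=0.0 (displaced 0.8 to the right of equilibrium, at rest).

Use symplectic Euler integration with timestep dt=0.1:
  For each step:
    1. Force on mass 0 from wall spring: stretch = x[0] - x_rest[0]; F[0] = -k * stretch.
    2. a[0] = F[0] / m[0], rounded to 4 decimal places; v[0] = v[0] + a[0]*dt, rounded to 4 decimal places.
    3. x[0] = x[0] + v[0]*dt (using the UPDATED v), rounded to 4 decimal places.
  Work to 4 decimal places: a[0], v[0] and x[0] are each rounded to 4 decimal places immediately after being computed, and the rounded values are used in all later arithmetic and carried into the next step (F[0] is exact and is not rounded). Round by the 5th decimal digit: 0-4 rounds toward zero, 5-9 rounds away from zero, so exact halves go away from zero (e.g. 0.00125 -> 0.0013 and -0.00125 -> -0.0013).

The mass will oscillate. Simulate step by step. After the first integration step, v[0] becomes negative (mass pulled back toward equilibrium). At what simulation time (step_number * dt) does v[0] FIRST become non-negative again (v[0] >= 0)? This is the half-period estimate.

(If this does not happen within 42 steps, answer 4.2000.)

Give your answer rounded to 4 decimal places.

Step 0: x=[6.3000] v=[0.0000]
Step 1: x=[6.2859] v=[-0.1408]
Step 2: x=[6.2580] v=[-0.2791]
Step 3: x=[6.2168] v=[-0.4125]
Step 4: x=[6.1629] v=[-0.5387]
Step 5: x=[6.0974] v=[-0.6554]
Step 6: x=[6.0214] v=[-0.7605]
Step 7: x=[5.9362] v=[-0.8523]
Step 8: x=[5.8433] v=[-0.9291]
Step 9: x=[5.7444] v=[-0.9895]
Step 10: x=[5.6412] v=[-1.0325]
Step 11: x=[5.5355] v=[-1.0574]
Step 12: x=[5.4291] v=[-1.0637]
Step 13: x=[5.3240] v=[-1.0512]
Step 14: x=[5.2220] v=[-1.0202]
Step 15: x=[5.1249] v=[-0.9713]
Step 16: x=[5.0344] v=[-0.9053]
Step 17: x=[4.9521] v=[-0.8234]
Step 18: x=[4.8794] v=[-0.7270]
Step 19: x=[4.8176] v=[-0.6178]
Step 20: x=[4.7678] v=[-0.4977]
Step 21: x=[4.7309] v=[-0.3688]
Step 22: x=[4.7076] v=[-0.2334]
Step 23: x=[4.6982] v=[-0.0939]
Step 24: x=[4.7029] v=[0.0472]
First v>=0 after going negative at step 24, time=2.4000

Answer: 2.4000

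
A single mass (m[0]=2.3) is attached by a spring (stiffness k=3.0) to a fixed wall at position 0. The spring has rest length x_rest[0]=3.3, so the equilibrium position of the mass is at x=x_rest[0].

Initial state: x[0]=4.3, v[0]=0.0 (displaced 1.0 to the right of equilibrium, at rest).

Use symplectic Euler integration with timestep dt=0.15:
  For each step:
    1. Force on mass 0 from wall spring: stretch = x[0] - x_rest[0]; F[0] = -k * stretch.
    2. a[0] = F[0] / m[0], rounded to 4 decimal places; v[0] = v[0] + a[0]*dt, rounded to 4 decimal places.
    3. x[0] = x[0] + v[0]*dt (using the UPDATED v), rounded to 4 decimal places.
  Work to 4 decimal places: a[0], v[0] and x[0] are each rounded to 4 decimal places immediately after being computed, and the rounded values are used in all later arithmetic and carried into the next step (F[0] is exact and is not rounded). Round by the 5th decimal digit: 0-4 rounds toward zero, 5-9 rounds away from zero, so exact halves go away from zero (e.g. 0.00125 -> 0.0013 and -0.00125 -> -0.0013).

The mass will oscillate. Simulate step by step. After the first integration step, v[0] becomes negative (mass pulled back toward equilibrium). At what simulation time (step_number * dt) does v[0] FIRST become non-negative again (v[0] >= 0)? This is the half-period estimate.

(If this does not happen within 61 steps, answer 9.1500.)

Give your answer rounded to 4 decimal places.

Step 0: x=[4.3000] v=[0.0000]
Step 1: x=[4.2707] v=[-0.1956]
Step 2: x=[4.2129] v=[-0.3855]
Step 3: x=[4.1283] v=[-0.5641]
Step 4: x=[4.0194] v=[-0.7262]
Step 5: x=[3.8894] v=[-0.8669]
Step 6: x=[3.7421] v=[-0.9822]
Step 7: x=[3.5818] v=[-1.0687]
Step 8: x=[3.4132] v=[-1.1238]
Step 9: x=[3.2413] v=[-1.1460]
Step 10: x=[3.0711] v=[-1.1345]
Step 11: x=[2.9076] v=[-1.0897]
Step 12: x=[2.7557] v=[-1.0129]
Step 13: x=[2.6197] v=[-0.9064]
Step 14: x=[2.5037] v=[-0.7733]
Step 15: x=[2.4111] v=[-0.6175]
Step 16: x=[2.3446] v=[-0.4436]
Step 17: x=[2.3061] v=[-0.2567]
Step 18: x=[2.2968] v=[-0.0622]
Step 19: x=[2.3169] v=[0.1341]
First v>=0 after going negative at step 19, time=2.8500

Answer: 2.8500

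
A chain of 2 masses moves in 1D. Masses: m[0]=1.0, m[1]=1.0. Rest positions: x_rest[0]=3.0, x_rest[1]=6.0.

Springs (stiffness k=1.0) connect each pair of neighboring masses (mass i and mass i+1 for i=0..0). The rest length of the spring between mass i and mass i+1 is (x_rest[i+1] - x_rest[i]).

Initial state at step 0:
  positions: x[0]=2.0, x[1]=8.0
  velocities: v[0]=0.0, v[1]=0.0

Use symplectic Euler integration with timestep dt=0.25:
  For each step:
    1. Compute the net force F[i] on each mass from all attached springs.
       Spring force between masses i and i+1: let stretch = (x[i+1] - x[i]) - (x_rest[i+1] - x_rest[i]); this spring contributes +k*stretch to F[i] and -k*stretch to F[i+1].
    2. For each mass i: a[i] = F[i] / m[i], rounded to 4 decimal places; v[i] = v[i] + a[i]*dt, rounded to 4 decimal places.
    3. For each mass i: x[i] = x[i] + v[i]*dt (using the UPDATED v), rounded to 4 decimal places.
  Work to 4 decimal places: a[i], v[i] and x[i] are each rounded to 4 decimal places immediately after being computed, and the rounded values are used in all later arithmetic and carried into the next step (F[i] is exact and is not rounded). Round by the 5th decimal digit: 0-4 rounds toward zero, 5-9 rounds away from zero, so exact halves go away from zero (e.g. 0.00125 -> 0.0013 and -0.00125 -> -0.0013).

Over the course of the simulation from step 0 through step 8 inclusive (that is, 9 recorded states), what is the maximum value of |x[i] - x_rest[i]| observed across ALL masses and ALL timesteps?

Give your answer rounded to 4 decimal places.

Answer: 2.0131

Derivation:
Step 0: x=[2.0000 8.0000] v=[0.0000 0.0000]
Step 1: x=[2.1875 7.8125] v=[0.7500 -0.7500]
Step 2: x=[2.5391 7.4609] v=[1.4063 -1.4063]
Step 3: x=[3.0108 6.9892] v=[1.8868 -1.8868]
Step 4: x=[3.5437 6.4564] v=[2.1314 -2.1314]
Step 5: x=[4.0711 5.9290] v=[2.1096 -2.1096]
Step 6: x=[4.5271 5.4730] v=[1.8241 -1.8241]
Step 7: x=[4.8548 5.1454] v=[1.3106 -1.3106]
Step 8: x=[5.0131 4.9871] v=[0.6333 -0.6333]
Max displacement = 2.0131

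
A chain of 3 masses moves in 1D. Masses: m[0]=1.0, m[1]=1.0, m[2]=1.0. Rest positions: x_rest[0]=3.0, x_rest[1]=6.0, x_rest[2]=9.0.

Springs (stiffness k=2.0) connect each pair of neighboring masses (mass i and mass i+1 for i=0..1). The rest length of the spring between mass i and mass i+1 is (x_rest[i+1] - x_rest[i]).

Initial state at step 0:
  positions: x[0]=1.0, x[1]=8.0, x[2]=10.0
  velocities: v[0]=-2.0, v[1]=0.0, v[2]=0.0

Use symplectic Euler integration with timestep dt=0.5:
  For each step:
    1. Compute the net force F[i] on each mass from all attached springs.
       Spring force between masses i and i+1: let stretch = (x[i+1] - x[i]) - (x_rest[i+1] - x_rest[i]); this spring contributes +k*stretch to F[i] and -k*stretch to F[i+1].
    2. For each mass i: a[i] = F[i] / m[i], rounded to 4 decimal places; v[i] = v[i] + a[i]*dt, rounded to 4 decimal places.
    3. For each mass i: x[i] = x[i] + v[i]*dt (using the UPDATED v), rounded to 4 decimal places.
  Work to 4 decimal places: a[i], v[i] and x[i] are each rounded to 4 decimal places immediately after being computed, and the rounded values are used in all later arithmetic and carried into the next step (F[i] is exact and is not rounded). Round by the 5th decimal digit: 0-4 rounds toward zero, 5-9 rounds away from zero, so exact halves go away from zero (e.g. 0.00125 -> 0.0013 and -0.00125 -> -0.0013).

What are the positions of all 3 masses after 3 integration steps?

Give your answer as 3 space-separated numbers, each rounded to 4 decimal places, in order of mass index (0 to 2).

Answer: 3.2500 4.8750 7.8750

Derivation:
Step 0: x=[1.0000 8.0000 10.0000] v=[-2.0000 0.0000 0.0000]
Step 1: x=[2.0000 5.5000 10.5000] v=[2.0000 -5.0000 1.0000]
Step 2: x=[3.2500 3.7500 10.0000] v=[2.5000 -3.5000 -1.0000]
Step 3: x=[3.2500 4.8750 7.8750] v=[0.0000 2.2500 -4.2500]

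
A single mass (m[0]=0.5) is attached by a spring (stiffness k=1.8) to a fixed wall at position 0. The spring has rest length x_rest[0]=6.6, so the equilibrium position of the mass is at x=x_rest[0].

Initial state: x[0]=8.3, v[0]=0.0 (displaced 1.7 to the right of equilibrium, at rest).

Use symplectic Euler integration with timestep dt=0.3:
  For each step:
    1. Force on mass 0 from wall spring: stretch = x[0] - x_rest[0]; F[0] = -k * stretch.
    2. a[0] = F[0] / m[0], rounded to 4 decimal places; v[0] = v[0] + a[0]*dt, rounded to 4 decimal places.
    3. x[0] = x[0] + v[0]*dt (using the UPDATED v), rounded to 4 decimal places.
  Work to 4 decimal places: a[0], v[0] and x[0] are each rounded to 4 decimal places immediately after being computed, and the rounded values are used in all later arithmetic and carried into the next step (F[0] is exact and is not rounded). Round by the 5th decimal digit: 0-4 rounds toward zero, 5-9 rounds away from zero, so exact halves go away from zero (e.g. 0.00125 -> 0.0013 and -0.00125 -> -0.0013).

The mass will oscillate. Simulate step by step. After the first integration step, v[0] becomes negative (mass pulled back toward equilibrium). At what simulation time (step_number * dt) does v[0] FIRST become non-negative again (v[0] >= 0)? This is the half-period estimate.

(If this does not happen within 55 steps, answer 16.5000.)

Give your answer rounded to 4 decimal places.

Answer: 1.8000

Derivation:
Step 0: x=[8.3000] v=[0.0000]
Step 1: x=[7.7492] v=[-1.8360]
Step 2: x=[6.8261] v=[-3.0771]
Step 3: x=[5.8297] v=[-3.3213]
Step 4: x=[5.0829] v=[-2.4894]
Step 5: x=[4.8276] v=[-0.8509]
Step 6: x=[5.1466] v=[1.0633]
First v>=0 after going negative at step 6, time=1.8000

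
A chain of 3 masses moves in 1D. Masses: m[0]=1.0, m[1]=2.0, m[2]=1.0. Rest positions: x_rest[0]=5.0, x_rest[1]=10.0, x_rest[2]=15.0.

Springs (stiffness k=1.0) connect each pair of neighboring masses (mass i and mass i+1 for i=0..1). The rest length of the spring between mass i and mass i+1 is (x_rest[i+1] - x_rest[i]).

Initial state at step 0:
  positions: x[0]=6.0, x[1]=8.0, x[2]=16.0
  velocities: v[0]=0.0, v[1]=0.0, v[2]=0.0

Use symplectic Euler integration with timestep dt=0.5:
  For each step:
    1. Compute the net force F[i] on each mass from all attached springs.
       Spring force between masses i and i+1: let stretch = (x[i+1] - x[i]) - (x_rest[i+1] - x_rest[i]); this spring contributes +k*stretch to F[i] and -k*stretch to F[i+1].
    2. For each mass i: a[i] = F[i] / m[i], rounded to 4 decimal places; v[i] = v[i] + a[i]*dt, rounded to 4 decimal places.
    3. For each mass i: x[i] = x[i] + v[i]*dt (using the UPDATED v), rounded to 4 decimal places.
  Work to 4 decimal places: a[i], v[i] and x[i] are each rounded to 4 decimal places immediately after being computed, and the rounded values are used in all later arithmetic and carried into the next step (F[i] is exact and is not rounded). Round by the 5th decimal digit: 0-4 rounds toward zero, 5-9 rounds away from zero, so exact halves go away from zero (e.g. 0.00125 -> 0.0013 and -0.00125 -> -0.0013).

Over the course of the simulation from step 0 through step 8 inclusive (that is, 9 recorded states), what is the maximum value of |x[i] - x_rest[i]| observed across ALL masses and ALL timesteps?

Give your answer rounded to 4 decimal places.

Answer: 2.0937

Derivation:
Step 0: x=[6.0000 8.0000 16.0000] v=[0.0000 0.0000 0.0000]
Step 1: x=[5.2500 8.7500 15.2500] v=[-1.5000 1.5000 -1.5000]
Step 2: x=[4.1250 9.8750 14.1250] v=[-2.2500 2.2500 -2.2500]
Step 3: x=[3.1875 10.8125 13.1875] v=[-1.8750 1.8750 -1.8750]
Step 4: x=[2.9063 11.0938 12.9063] v=[-0.5625 0.5625 -0.5625]
Step 5: x=[3.4220 10.5782 13.4220] v=[1.0313 -1.0313 1.0313]
Step 6: x=[4.4767 9.5235 14.4767] v=[2.1094 -2.1094 2.1094]
Step 7: x=[5.5431 8.4571 15.5431] v=[2.1328 -2.1328 2.1328]
Step 8: x=[6.0880 7.9122 16.0880] v=[1.0898 -1.0898 1.0898]
Max displacement = 2.0937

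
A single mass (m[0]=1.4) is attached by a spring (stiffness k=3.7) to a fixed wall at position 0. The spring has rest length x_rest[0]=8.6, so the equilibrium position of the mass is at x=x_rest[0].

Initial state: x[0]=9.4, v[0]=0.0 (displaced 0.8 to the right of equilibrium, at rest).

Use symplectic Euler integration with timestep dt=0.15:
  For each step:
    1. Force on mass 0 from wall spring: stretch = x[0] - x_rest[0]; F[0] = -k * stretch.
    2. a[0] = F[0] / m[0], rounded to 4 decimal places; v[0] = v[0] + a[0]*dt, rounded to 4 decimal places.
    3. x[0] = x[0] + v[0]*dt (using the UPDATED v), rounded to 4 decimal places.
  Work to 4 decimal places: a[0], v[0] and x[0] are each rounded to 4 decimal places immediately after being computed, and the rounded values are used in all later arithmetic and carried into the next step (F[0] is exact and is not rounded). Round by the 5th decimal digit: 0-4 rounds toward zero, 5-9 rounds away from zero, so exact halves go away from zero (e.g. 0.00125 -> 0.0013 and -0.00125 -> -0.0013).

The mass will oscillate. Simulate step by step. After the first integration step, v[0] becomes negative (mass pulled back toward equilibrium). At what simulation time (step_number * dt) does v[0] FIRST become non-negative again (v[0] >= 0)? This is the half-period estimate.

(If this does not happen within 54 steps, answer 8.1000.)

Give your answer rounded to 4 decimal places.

Answer: 1.9500

Derivation:
Step 0: x=[9.4000] v=[0.0000]
Step 1: x=[9.3524] v=[-0.3171]
Step 2: x=[9.2601] v=[-0.6154]
Step 3: x=[9.1285] v=[-0.8771]
Step 4: x=[8.9655] v=[-1.0866]
Step 5: x=[8.7808] v=[-1.2315]
Step 6: x=[8.5853] v=[-1.3032]
Step 7: x=[8.3907] v=[-1.2974]
Step 8: x=[8.2085] v=[-1.2144]
Step 9: x=[8.0496] v=[-1.0592]
Step 10: x=[7.9235] v=[-0.8410]
Step 11: x=[7.8376] v=[-0.5728]
Step 12: x=[7.7970] v=[-0.2706]
Step 13: x=[7.8042] v=[0.0477]
First v>=0 after going negative at step 13, time=1.9500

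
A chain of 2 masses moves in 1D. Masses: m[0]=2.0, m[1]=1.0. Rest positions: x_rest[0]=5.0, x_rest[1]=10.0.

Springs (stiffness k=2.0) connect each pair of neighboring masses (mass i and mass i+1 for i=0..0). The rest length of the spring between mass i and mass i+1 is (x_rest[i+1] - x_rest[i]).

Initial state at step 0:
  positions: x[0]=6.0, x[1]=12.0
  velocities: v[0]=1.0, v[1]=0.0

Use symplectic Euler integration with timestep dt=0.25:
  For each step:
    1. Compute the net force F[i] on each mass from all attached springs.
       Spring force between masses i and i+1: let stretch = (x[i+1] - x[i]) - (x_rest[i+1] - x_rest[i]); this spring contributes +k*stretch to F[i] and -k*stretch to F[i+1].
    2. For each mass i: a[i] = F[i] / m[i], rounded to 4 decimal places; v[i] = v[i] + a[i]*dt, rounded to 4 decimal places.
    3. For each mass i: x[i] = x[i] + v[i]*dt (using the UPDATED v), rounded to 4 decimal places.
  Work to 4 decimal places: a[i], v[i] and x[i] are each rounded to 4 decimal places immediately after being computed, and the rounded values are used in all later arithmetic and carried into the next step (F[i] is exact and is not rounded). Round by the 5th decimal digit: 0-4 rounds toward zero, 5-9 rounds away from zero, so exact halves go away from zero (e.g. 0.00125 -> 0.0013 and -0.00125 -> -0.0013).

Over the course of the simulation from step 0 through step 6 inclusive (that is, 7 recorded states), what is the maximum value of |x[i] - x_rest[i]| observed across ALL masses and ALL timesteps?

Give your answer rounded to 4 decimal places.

Answer: 2.7575

Derivation:
Step 0: x=[6.0000 12.0000] v=[1.0000 0.0000]
Step 1: x=[6.3125 11.8750] v=[1.2500 -0.5000]
Step 2: x=[6.6602 11.6797] v=[1.3906 -0.7813]
Step 3: x=[7.0091 11.4819] v=[1.3955 -0.7911]
Step 4: x=[7.3250 11.3500] v=[1.2637 -0.5275]
Step 5: x=[7.5800 11.3400] v=[1.0200 -0.0400]
Step 6: x=[7.7575 11.4850] v=[0.7100 0.5800]
Max displacement = 2.7575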